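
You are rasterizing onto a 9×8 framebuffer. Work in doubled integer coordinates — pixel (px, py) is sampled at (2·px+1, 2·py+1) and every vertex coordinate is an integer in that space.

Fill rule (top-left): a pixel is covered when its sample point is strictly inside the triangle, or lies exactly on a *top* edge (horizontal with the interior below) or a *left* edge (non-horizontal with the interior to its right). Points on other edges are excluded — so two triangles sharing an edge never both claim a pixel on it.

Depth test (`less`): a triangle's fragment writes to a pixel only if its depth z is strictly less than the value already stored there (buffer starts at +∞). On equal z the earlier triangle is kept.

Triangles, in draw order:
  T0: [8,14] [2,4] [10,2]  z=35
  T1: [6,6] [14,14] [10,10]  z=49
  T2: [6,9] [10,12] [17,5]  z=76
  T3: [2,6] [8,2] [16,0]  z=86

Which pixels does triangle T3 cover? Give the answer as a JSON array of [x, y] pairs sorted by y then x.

T0:
  2·area = 92
  edge (8, 14)→(2, 4): d=(-6,-10) top-left  bias=+0
  edge (2, 4)→(10, 2): d=(8,-2) top-left  bias=+0
  edge (10, 2)→(8, 14): d=(-2,12) right/bottom  bias=-1
    (3,1)@(7, 3): e=[56,2,34] → #
    (4,1)@(9, 3): e=[76,6,10] → #
    (5,1)@(11, 3): e=[96,10,-14] → ·
    (1,2)@(3, 5): e=[4,10,78] → #
    (2,2)@(5, 5): e=[24,14,54] → #
    (5,2)@(11, 5): e=[84,26,-18] → ·
    (1,3)@(3, 7): e=[-8,26,74] → ·
    (2,3)@(5, 7): e=[12,30,50] → #
    (5,3)@(11, 7): e=[72,42,-22] → ·
    (2,4)@(5, 9): e=[0,46,46] → #  [on edge]
    (4,4)@(9, 9): e=[40,54,-2] → ·
    (2,5)@(5, 11): e=[-12,62,42] → ·
  covered (12 px):
    · · · · · · · · ·
    · · · # # · · · ·
    · # # # # · · · ·
    · · # # # · · · ·
    · · # # · · · · ·
    · · · # · · · · ·
    · · · · · · · · ·
    · · · · · · · · ·
T1:
  degenerate (2·area = 0) — covers nothing
T2:
  2·area = 49  (B↔C swapped to make it positive)
  edge (6, 9)→(17, 5): d=(11,-4) top-left  bias=+0
  edge (17, 5)→(10, 12): d=(-7,7) right/bottom  bias=-1
  edge (10, 12)→(6, 9): d=(-4,-3) top-left  bias=+0
    (8,2)@(17, 5): e=[0,0,49] → ·  [on edge]
    (6,3)@(13, 7): e=[6,14,29] → #
    (7,3)@(15, 7): e=[14,0,35] → ·  [on edge]
    (3,4)@(7, 9): e=[4,42,3] → #
    (4,4)@(9, 9): e=[12,28,9] → #
    (5,4)@(11, 9): e=[20,14,15] → #
    (6,4)@(13, 9): e=[28,0,21] → ·  [on edge]
    (3,5)@(7, 11): e=[26,28,-5] → ·
    (4,5)@(9, 11): e=[34,14,1] → #
    (5,5)@(11, 11): e=[42,0,7] → ·  [on edge]
    (4,6)@(9, 13): e=[56,0,-7] → ·  [on edge]
    (3,7)@(7, 15): e=[70,0,-21] → ·  [on edge]
  covered (5 px):
    · · · · · · · · ·
    · · · · · · · · ·
    · · · · · · · · ·
    · · · · · · # · ·
    · · · # # # · · ·
    · · · · # · · · ·
    · · · · · · · · ·
    · · · · · · · · ·
T3:
  2·area = 20
  edge (2, 6)→(8, 2): d=(6,-4) top-left  bias=+0
  edge (8, 2)→(16, 0): d=(8,-2) top-left  bias=+0
  edge (16, 0)→(2, 6): d=(-14,6) right/bottom  bias=-1
    (6,0)@(13, 1): e=[14,2,4] → #
    (7,0)@(15, 1): e=[22,6,-8] → ·
    (3,1)@(7, 3): e=[2,6,12] → #
    (4,1)@(9, 3): e=[10,10,0] → ·  [on edge]
    (6,1)@(13, 3): e=[26,18,-24] → ·
    (3,2)@(7, 5): e=[14,22,-16] → ·
  covered (2 px):
    · · · · · · # · ·
    · · · # · · · · ·
    · · · · · · · · ·
    · · · · · · · · ·
    · · · · · · · · ·
    · · · · · · · · ·
    · · · · · · · · ·
    · · · · · · · · ·

Answer: [[6,0],[3,1]]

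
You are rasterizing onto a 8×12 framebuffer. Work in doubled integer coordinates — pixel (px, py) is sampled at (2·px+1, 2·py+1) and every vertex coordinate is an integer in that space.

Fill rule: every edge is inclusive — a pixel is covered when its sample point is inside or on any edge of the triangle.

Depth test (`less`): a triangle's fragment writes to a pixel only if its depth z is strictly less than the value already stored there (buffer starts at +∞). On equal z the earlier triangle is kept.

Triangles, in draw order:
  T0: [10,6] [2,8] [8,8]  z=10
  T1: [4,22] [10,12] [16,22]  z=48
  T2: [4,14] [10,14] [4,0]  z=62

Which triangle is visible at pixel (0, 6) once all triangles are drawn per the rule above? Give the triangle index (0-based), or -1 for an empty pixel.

T0:
  2·area = 12  (B↔C swapped to make it positive)
  edge (10, 6)→(8, 8): d=(-2,2) inclusive
  edge (8, 8)→(2, 8): d=(-6,0) inclusive
  edge (2, 8)→(10, 6): d=(8,-2) inclusive
    (7,0)@(15, 1): e=[0,42,-30] → ·  [on edge]
    (6,1)@(13, 3): e=[0,30,-18] → ·  [on edge]
    (5,2)@(11, 5): e=[0,18,-6] → ·  [on edge]
    (3,3)@(7, 7): e=[4,6,2] → █
    (4,3)@(9, 7): e=[0,6,6] → █  [on edge]
    (5,3)@(11, 7): e=[-4,6,10] → ·
    (3,4)@(7, 9): e=[0,-6,18] → ·  [on edge]
    (4,4)@(9, 9): e=[-4,-6,22] → ·
    (2,5)@(5, 11): e=[0,-18,30] → ·  [on edge]
    (1,6)@(3, 13): e=[0,-30,42] → ·  [on edge]
    (0,7)@(1, 15): e=[0,-42,54] → ·  [on edge]
  covered (2 px):
    · · · · · · · ·
    · · · · · · · ·
    · · · · · · · ·
    · · · █ █ · · ·
    · · · · · · · ·
    · · · · · · · ·
    · · · · · · · ·
    · · · · · · · ·
    · · · · · · · ·
    · · · · · · · ·
    · · · · · · · ·
    · · · · · · · ·
T1:
  2·area = 120
  edge (4, 22)→(10, 12): d=(6,-10) inclusive
  edge (10, 12)→(16, 22): d=(6,10) inclusive
  edge (16, 22)→(4, 22): d=(-12,0) inclusive
    (3,3)@(7, 7): e=[-60,0,180] → ·  [on edge]
    (6,3)@(13, 7): e=[0,-60,180] → ·  [on edge]
    (4,7)@(9, 15): e=[8,28,84] → █
    (5,7)@(11, 15): e=[28,8,84] → █
    (6,7)@(13, 15): e=[48,-12,84] → ·
    (3,8)@(7, 17): e=[0,60,60] → █  [on edge]
    (6,8)@(13, 17): e=[60,0,60] → █  [on edge]
    (7,8)@(15, 17): e=[80,-20,60] → ·
    (3,9)@(7, 19): e=[12,72,36] → █
    (7,9)@(15, 19): e=[92,-8,36] → ·
    (2,10)@(5, 21): e=[4,104,12] → █
    (7,10)@(15, 21): e=[104,4,12] → █
  covered (16 px):
    · · · · · · · ·
    · · · · · · · ·
    · · · · · · · ·
    · · · · · · · ·
    · · · · · · · ·
    · · · · · · · ·
    · · · · · · · ·
    · · · · █ █ · ·
    · · · █ █ █ █ ·
    · · · █ █ █ █ ·
    · · █ █ █ █ █ █
    · · · · · · · ·
T2:
  2·area = 84  (B↔C swapped to make it positive)
  edge (4, 14)→(4, 0): d=(0,-14) inclusive
  edge (4, 0)→(10, 14): d=(6,14) inclusive
  edge (10, 14)→(4, 14): d=(-6,0) inclusive
    (2,1)@(5, 3): e=[14,4,66] → █
    (3,1)@(7, 3): e=[42,-24,66] → ·
    (2,2)@(5, 5): e=[14,16,54] → █
    (3,2)@(7, 5): e=[42,-12,54] → ·
    (2,3)@(5, 7): e=[14,28,42] → █
    (3,3)@(7, 7): e=[42,0,42] → █  [on edge]
    (4,3)@(9, 7): e=[70,-28,42] → ·
    (2,4)@(5, 9): e=[14,40,30] → █
    (4,4)@(9, 9): e=[70,-16,30] → ·
    (2,5)@(5, 11): e=[14,52,18] → █
    (4,5)@(9, 11): e=[70,-4,18] → ·
    (2,6)@(5, 13): e=[14,64,6] → █
    (6,10)@(13, 21): e=[126,0,-42] → ·  [on edge]
  covered (11 px):
    · · · · · · · ·
    · · █ · · · · ·
    · · █ · · · · ·
    · · █ █ · · · ·
    · · █ █ · · · ·
    · · █ █ · · · ·
    · · █ █ █ · · ·
    · · · · · · · ·
    · · · · · · · ·
    · · · · · · · ·
    · · · · · · · ·
    · · · · · · · ·

Z-buffer (winner per pixel, '.' = empty):
  . . . . . . . .
  . . 2 . . . . .
  . . 2 . . . . .
  . . 2 0 0 . . .
  . . 2 2 . . . .
  . . 2 2 . . . .
  . . 2 2 2 . . .
  . . . . 1 1 . .
  . . . 1 1 1 1 .
  . . . 1 1 1 1 .
  . . 1 1 1 1 1 1
  . . . . . . . .

Answer: -1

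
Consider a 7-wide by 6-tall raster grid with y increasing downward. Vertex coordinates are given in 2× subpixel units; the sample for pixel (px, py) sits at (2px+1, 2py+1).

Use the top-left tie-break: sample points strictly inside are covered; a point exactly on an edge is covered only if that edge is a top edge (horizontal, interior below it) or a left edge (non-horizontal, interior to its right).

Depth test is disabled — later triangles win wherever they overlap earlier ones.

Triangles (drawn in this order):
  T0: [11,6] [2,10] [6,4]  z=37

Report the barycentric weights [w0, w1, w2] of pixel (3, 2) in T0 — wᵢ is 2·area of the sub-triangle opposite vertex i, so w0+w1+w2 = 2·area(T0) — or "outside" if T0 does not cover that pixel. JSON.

T0:
  2·area = 38
  edge (11, 6)→(2, 10): d=(-9,4) right/bottom  bias=-1
  edge (2, 10)→(6, 4): d=(4,-6) top-left  bias=+0
  edge (6, 4)→(11, 6): d=(5,2) right/bottom  bias=-1
    (3,2)@(7, 5): e=[25,10,3] → X
    (4,2)@(9, 5): e=[17,22,-1] → .
    (2,3)@(5, 7): e=[15,6,17] → X
    (4,3)@(9, 7): e=[-1,30,9] → .
    (1,4)@(3, 9): e=[5,2,31] → X
    (2,4)@(5, 9): e=[-3,14,27] → .
    (3,4)@(7, 9): e=[-11,26,23] → .
    (1,5)@(3, 11): e=[-13,10,41] → .
  covered (4 px):
    . . . . . . .
    . . . . . . .
    . . . X . . .
    . . X X . . .
    . X . . . . .
    . . . . . . .

Final: [10,3,25]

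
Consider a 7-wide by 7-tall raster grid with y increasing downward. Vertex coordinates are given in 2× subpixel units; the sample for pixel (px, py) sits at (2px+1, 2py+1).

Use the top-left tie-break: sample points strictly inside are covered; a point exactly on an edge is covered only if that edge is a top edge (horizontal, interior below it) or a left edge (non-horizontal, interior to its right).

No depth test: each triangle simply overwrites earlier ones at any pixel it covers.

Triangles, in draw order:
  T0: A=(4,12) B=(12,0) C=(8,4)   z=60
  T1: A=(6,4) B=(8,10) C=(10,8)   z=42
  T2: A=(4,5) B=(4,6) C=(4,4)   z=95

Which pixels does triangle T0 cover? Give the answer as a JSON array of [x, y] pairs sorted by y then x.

T0:
  2·area = 16  (B↔C swapped to make it positive)
  edge (4, 12)→(8, 4): d=(4,-8) top-left  bias=+0
  edge (8, 4)→(12, 0): d=(4,-4) top-left  bias=+0
  edge (12, 0)→(4, 12): d=(-8,12) right/bottom  bias=-1
    (5,0)@(11, 1): e=[12,0,4] → █  [on edge]
    (6,0)@(13, 1): e=[28,8,-20] → ·
    (4,1)@(9, 3): e=[4,0,12] → █  [on edge]
    (5,1)@(11, 3): e=[20,8,-12] → ·
    (3,2)@(7, 5): e=[-4,0,20] → ·  [on edge]
    (4,2)@(9, 5): e=[12,8,-4] → ·
    (2,3)@(5, 7): e=[-12,0,28] → ·  [on edge]
    (3,3)@(7, 7): e=[4,8,4] → █
    (4,3)@(9, 7): e=[20,16,-20] → ·
    (1,4)@(3, 9): e=[-20,0,36] → ·  [on edge]
    (3,4)@(7, 9): e=[12,16,-12] → ·
    (0,5)@(1, 11): e=[-28,0,44] → ·  [on edge]
  covered (3 px):
    · · · · · █ ·
    · · · · █ · ·
    · · · · · · ·
    · · · █ · · ·
    · · · · · · ·
    · · · · · · ·
    · · · · · · ·
T1:
  2·area = 16  (B↔C swapped to make it positive)
  edge (6, 4)→(10, 8): d=(4,4) right/bottom  bias=-1
  edge (10, 8)→(8, 10): d=(-2,2) right/bottom  bias=-1
  edge (8, 10)→(6, 4): d=(-2,-6) top-left  bias=+0
    (1,0)@(3, 1): e=[0,28,-12] → ·  [on edge]
    (2,0)@(5, 1): e=[-8,24,0] → ·  [on edge]
    (2,1)@(5, 3): e=[0,20,-4] → ·  [on edge]
    (3,2)@(7, 5): e=[0,12,4] → ·  [on edge]
    (6,2)@(13, 5): e=[-24,0,40] → ·  [on edge]
    (3,3)@(7, 7): e=[8,8,0] → █  [on edge]
    (4,3)@(9, 7): e=[0,4,12] → ·  [on edge]
    (5,3)@(11, 7): e=[-8,0,24] → ·  [on edge]
    (3,4)@(7, 9): e=[16,4,-4] → ·
    (4,4)@(9, 9): e=[8,0,8] → ·  [on edge]
    (5,4)@(11, 9): e=[0,-4,20] → ·  [on edge]
    (3,5)@(7, 11): e=[24,0,-8] → ·  [on edge]
    (6,5)@(13, 11): e=[0,-12,28] → ·  [on edge]
    (2,6)@(5, 13): e=[40,0,-24] → ·  [on edge]
    (4,6)@(9, 13): e=[24,-8,0] → ·  [on edge]
  covered (1 px):
    · · · · · · ·
    · · · · · · ·
    · · · · · · ·
    · · · █ · · ·
    · · · · · · ·
    · · · · · · ·
    · · · · · · ·
T2:
  degenerate (2·area = 0) — covers nothing

Final: [[5,0],[4,1],[3,3]]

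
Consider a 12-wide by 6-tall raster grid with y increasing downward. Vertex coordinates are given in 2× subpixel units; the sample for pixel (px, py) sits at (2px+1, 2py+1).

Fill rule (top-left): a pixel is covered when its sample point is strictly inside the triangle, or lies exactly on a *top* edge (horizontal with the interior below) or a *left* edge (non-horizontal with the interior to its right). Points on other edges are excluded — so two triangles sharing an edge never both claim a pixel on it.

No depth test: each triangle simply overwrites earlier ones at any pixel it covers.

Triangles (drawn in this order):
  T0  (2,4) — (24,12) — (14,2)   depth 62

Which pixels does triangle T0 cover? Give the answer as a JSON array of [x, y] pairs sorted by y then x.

T0:
  2·area = 140  (B↔C swapped to make it positive)
  edge (2, 4)→(14, 2): d=(12,-2) top-left  bias=+0
  edge (14, 2)→(24, 12): d=(10,10) right/bottom  bias=-1
  edge (24, 12)→(2, 4): d=(-22,-8) top-left  bias=+0
    (6,0)@(13, 1): e=[-14,0,154] → ·  [on edge]
    (4,1)@(9, 3): e=[2,60,78] → █
    (5,1)@(11, 3): e=[6,40,94] → █
    (6,1)@(13, 3): e=[10,20,110] → █
    (7,1)@(15, 3): e=[14,0,126] → ·  [on edge]
    (2,2)@(5, 5): e=[18,120,2] → █
    (3,2)@(7, 5): e=[22,100,18] → █
    (7,2)@(15, 5): e=[38,20,82] → █
    (8,2)@(17, 5): e=[42,0,98] → ·  [on edge]
    (2,3)@(5, 7): e=[42,140,-42] → ·
    (3,3)@(7, 7): e=[46,120,-26] → ·
    (4,3)@(9, 7): e=[50,100,-10] → ·
    (9,3)@(19, 7): e=[70,0,70] → ·  [on edge]
    (10,4)@(21, 9): e=[98,0,42] → ·  [on edge]
    (11,5)@(23, 11): e=[126,0,14] → ·  [on edge]
  covered (15 px):
    · · · · · · · · · · · ·
    · · · · █ █ █ · · · · ·
    · · █ █ █ █ █ █ · · · ·
    · · · · · █ █ █ █ · · ·
    · · · · · · · · █ █ · ·
    · · · · · · · · · · · ·

Result: [[4,1],[5,1],[6,1],[2,2],[3,2],[4,2],[5,2],[6,2],[7,2],[5,3],[6,3],[7,3],[8,3],[8,4],[9,4]]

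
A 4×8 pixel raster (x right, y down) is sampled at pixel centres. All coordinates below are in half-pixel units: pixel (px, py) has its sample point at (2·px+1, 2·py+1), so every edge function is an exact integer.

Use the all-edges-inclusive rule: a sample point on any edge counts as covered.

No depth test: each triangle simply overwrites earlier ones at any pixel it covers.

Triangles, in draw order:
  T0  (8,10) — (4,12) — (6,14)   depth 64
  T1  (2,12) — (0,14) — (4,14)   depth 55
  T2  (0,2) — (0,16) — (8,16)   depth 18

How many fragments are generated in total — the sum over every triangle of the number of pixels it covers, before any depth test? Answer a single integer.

T0:
  2·area = 12  (B↔C swapped to make it positive)
  edge (8, 10)→(6, 14): d=(-2,4) inclusive
  edge (6, 14)→(4, 12): d=(-2,-2) inclusive
  edge (4, 12)→(8, 10): d=(4,-2) inclusive
    (0,4)@(1, 9): e=[30,0,-18] → ·  [on edge]
    (1,5)@(3, 11): e=[18,0,-6] → ·  [on edge]
    (3,5)@(7, 11): e=[2,8,2] → #
    (2,6)@(5, 13): e=[6,0,6] → #  [on edge]
    (3,6)@(7, 13): e=[-2,4,10] → ·
    (2,7)@(5, 15): e=[2,-4,14] → ·
    (3,7)@(7, 15): e=[-6,0,18] → ·  [on edge]
  covered (2 px):
    · · · ·
    · · · ·
    · · · ·
    · · · ·
    · · · ·
    · · · #
    · · # ·
    · · · ·
T1:
  2·area = 8  (B↔C swapped to make it positive)
  edge (2, 12)→(4, 14): d=(2,2) inclusive
  edge (4, 14)→(0, 14): d=(-4,0) inclusive
  edge (0, 14)→(2, 12): d=(2,-2) inclusive
    (3,3)@(7, 7): e=[-20,28,0] → ·  [on edge]
    (2,4)@(5, 9): e=[-12,20,0] → ·  [on edge]
    (0,5)@(1, 11): e=[0,12,-4] → ·  [on edge]
    (1,5)@(3, 11): e=[-4,12,0] → ·  [on edge]
    (0,6)@(1, 13): e=[4,4,0] → #  [on edge]
    (1,6)@(3, 13): e=[0,4,4] → #  [on edge]
    (2,6)@(5, 13): e=[-4,4,8] → ·
    (0,7)@(1, 15): e=[8,-4,4] → ·
    (1,7)@(3, 15): e=[4,-4,8] → ·
    (2,7)@(5, 15): e=[0,-4,12] → ·  [on edge]
  covered (2 px):
    · · · ·
    · · · ·
    · · · ·
    · · · ·
    · · · ·
    · · · ·
    # # · ·
    · · · ·
T2:
  2·area = 112  (B↔C swapped to make it positive)
  edge (0, 2)→(8, 16): d=(8,14) inclusive
  edge (8, 16)→(0, 16): d=(-8,0) inclusive
  edge (0, 16)→(0, 2): d=(0,-14) inclusive
    (0,2)@(1, 5): e=[10,88,14] → #
    (1,2)@(3, 5): e=[-18,88,42] → ·
    (0,3)@(1, 7): e=[26,72,14] → #
    (1,3)@(3, 7): e=[-2,72,42] → ·
    (0,4)@(1, 9): e=[42,56,14] → #
    (1,4)@(3, 9): e=[14,56,42] → #
    (2,4)@(5, 9): e=[-14,56,70] → ·
    (0,5)@(1, 11): e=[58,40,14] → #
    (2,5)@(5, 11): e=[2,40,70] → #
    (3,5)@(7, 11): e=[-26,40,98] → ·
    (0,6)@(1, 13): e=[74,24,14] → #
    (3,6)@(7, 13): e=[-10,24,98] → ·
  covered (14 px):
    · · · ·
    · · · ·
    # · · ·
    # · · ·
    # # · ·
    # # # ·
    # # # ·
    # # # #

Answer: 18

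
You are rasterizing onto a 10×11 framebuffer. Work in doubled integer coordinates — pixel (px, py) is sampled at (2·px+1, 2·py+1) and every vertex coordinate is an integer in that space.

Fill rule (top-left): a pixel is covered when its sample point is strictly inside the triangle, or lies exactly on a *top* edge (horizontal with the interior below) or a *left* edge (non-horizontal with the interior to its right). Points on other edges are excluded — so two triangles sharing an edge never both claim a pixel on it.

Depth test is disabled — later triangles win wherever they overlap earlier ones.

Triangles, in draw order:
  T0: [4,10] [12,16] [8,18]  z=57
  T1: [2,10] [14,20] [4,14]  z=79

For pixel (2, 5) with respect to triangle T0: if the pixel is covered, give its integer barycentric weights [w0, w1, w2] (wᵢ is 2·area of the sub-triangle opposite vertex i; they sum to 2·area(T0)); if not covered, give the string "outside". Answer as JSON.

T0:
  2·area = 40
  edge (4, 10)→(12, 16): d=(8,6) right/bottom  bias=-1
  edge (12, 16)→(8, 18): d=(-4,2) right/bottom  bias=-1
  edge (8, 18)→(4, 10): d=(-4,-8) top-left  bias=+0
    (2,5)@(5, 11): e=[2,34,4] → X
    (3,5)@(7, 11): e=[-10,30,20] → .
    (2,6)@(5, 13): e=[18,26,-4] → .
    (3,6)@(7, 13): e=[6,22,12] → X
    (4,6)@(9, 13): e=[-6,18,28] → .
    (3,7)@(7, 15): e=[22,14,4] → X
    (4,7)@(9, 15): e=[10,10,20] → X
    (5,7)@(11, 15): e=[-2,6,36] → .
    (3,8)@(7, 17): e=[38,6,-4] → .
    (4,8)@(9, 17): e=[26,2,12] → X
    (5,8)@(11, 17): e=[14,-2,28] → .
    (4,9)@(9, 19): e=[42,-6,4] → .
  covered (5 px):
    . . . . . . . . . .
    . . . . . . . . . .
    . . . . . . . . . .
    . . . . . . . . . .
    . . . . . . . . . .
    . . X . . . . . . .
    . . . X . . . . . .
    . . . X X . . . . .
    . . . . X . . . . .
    . . . . . . . . . .
    . . . . . . . . . .
T1:
  2·area = 28
  edge (2, 10)→(14, 20): d=(12,10) right/bottom  bias=-1
  edge (14, 20)→(4, 14): d=(-10,-6) top-left  bias=+0
  edge (4, 14)→(2, 10): d=(-2,-4) top-left  bias=+0
    (1,5)@(3, 11): e=[2,24,2] → X
    (2,5)@(5, 11): e=[-18,36,10] → .
    (1,6)@(3, 13): e=[26,4,-2] → .
    (2,6)@(5, 13): e=[6,16,6] → X
    (3,6)@(7, 13): e=[-14,28,14] → .
    (2,7)@(5, 15): e=[30,-4,2] → .
    (3,7)@(7, 15): e=[10,8,10] → X
    (4,7)@(9, 15): e=[-10,20,18] → .
    (3,8)@(7, 17): e=[34,-12,6] → .
    (4,8)@(9, 17): e=[14,0,14] → X  [on edge]
    (5,8)@(11, 17): e=[-6,12,22] → .
    (4,9)@(9, 19): e=[38,-20,10] → .
  covered (4 px):
    . . . . . . . . . .
    . . . . . . . . . .
    . . . . . . . . . .
    . . . . . . . . . .
    . . . . . . . . . .
    . X . . . . . . . .
    . . X . . . . . . .
    . . . X . . . . . .
    . . . . X . . . . .
    . . . . . . . . . .
    . . . . . . . . . .

Result: [34,4,2]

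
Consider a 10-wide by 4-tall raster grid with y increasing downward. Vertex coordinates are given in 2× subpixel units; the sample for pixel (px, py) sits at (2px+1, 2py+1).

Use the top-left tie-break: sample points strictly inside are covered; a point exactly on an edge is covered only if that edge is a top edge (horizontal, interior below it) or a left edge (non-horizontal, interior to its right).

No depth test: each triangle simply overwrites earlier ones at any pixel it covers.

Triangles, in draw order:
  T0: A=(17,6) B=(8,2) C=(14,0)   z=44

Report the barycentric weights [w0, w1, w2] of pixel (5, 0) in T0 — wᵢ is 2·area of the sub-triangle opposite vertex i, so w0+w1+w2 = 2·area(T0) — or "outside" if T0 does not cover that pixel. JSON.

T0:
  2·area = 42
  edge (17, 6)→(8, 2): d=(-9,-4) top-left  bias=+0
  edge (8, 2)→(14, 0): d=(6,-2) top-left  bias=+0
  edge (14, 0)→(17, 6): d=(3,6) right/bottom  bias=-1
    (5,0)@(11, 1): e=[21,0,21] → #  [on edge]
    (6,0)@(13, 1): e=[29,4,9] → #
    (7,0)@(15, 1): e=[37,8,-3] → ·
    (2,1)@(5, 3): e=[-21,0,63] → ·  [on edge]
    (5,1)@(11, 3): e=[3,12,27] → #
    (7,1)@(15, 3): e=[19,20,3] → #
    (8,1)@(17, 3): e=[27,24,-9] → ·
    (5,2)@(11, 5): e=[-15,24,33] → ·
    (6,2)@(13, 5): e=[-7,28,21] → ·
    (7,2)@(15, 5): e=[1,32,9] → #
    (8,2)@(17, 5): e=[9,36,-3] → ·
    (7,3)@(15, 7): e=[-17,44,15] → ·
  covered (6 px):
    · · · · · # # · · ·
    · · · · · # # # · ·
    · · · · · · · # · ·
    · · · · · · · · · ·

Answer: [0,21,21]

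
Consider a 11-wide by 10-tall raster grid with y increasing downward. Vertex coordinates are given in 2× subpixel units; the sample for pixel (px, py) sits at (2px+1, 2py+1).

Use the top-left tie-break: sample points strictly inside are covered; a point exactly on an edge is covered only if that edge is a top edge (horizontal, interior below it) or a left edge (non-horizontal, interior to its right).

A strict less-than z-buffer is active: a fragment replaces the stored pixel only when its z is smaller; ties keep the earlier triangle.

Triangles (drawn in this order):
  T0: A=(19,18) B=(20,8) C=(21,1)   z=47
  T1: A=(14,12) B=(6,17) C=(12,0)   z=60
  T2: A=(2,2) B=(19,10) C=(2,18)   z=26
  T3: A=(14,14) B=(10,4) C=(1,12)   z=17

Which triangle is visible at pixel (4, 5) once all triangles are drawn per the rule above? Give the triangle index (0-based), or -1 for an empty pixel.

T0:
  2·area = 3
  edge (19, 18)→(20, 8): d=(1,-10) top-left  bias=+0
  edge (20, 8)→(21, 1): d=(1,-7) top-left  bias=+0
  edge (21, 1)→(19, 18): d=(-2,17) right/bottom  bias=-1
    (10,0)@(21, 1): e=[3,0,0] → ·  [on edge]
    (9,7)@(19, 15): e=[-3,0,6] → ·  [on edge]
  covered (0 px):
    · · · · · · · · · · ·
    · · · · · · · · · · ·
    · · · · · · · · · · ·
    · · · · · · · · · · ·
    · · · · · · · · · · ·
    · · · · · · · · · · ·
    · · · · · · · · · · ·
    · · · · · · · · · · ·
    · · · · · · · · · · ·
    · · · · · · · · · · ·
T1:
  2·area = 106
  edge (14, 12)→(6, 17): d=(-8,5) right/bottom  bias=-1
  edge (6, 17)→(12, 0): d=(6,-17) top-left  bias=+0
  edge (12, 0)→(14, 12): d=(2,12) right/bottom  bias=-1
    (5,1)@(11, 3): e=[87,1,18] → #
    (6,1)@(13, 3): e=[77,35,-6] → ·
    (5,2)@(11, 5): e=[71,13,22] → #
    (6,2)@(13, 5): e=[61,47,-2] → ·
    (5,3)@(11, 7): e=[55,25,26] → #
    (6,3)@(13, 7): e=[45,59,2] → #
    (7,3)@(15, 7): e=[35,93,-22] → ·
    (4,4)@(9, 9): e=[49,3,54] → #
    (7,4)@(15, 9): e=[19,105,-18] → ·
    (4,5)@(9, 11): e=[33,15,58] → #
    (7,5)@(15, 11): e=[3,117,-14] → ·
    (4,6)@(9, 13): e=[17,27,62] → #
  covered (14 px):
    · · · · · · · · · · ·
    · · · · · # · · · · ·
    · · · · · # · · · · ·
    · · · · · # # · · · ·
    · · · · # # # · · · ·
    · · · · # # # · · · ·
    · · · · # # · · · · ·
    · · · # # · · · · · ·
    · · · · · · · · · · ·
    · · · · · · · · · · ·
T2:
  2·area = 272
  edge (2, 2)→(19, 10): d=(17,8) right/bottom  bias=-1
  edge (19, 10)→(2, 18): d=(-17,8) right/bottom  bias=-1
  edge (2, 18)→(2, 2): d=(0,-16) top-left  bias=+0
    (1,1)@(3, 3): e=[9,247,16] → #
    (2,1)@(5, 3): e=[-7,231,48] → ·
    (1,2)@(3, 5): e=[43,213,16] → #
    (2,2)@(5, 5): e=[27,197,48] → #
    (3,2)@(7, 5): e=[11,181,80] → #
    (4,2)@(9, 5): e=[-5,165,112] → ·
    (1,3)@(3, 7): e=[77,179,16] → #
    (4,3)@(9, 7): e=[29,131,112] → #
    (5,3)@(11, 7): e=[13,115,144] → #
    (6,3)@(13, 7): e=[-3,99,176] → ·
    (1,4)@(3, 9): e=[111,145,16] → #
    (6,4)@(13, 9): e=[31,65,176] → #
  covered (32 px):
    · · · · · · · · · · ·
    · # · · · · · · · · ·
    · # # # · · · · · · ·
    · # # # # # · · · · ·
    · # # # # # # # · · ·
    · # # # # # # # · · ·
    · # # # # # · · · · ·
    · # # # · · · · · · ·
    · # · · · · · · · · ·
    · · · · · · · · · · ·
T3:
  2·area = 122  (B↔C swapped to make it positive)
  edge (14, 14)→(1, 12): d=(-13,-2) top-left  bias=+0
  edge (1, 12)→(10, 4): d=(9,-8) top-left  bias=+0
  edge (10, 4)→(14, 14): d=(4,10) right/bottom  bias=-1
    (4,2)@(9, 5): e=[107,1,14] → #
    (5,2)@(11, 5): e=[111,17,-6] → ·
    (3,3)@(7, 7): e=[77,3,42] → #
    (5,3)@(11, 7): e=[85,35,2] → #
    (6,3)@(13, 7): e=[89,51,-18] → ·
    (2,4)@(5, 9): e=[47,5,70] → #
    (6,4)@(13, 9): e=[63,69,-10] → ·
    (1,5)@(3, 11): e=[17,7,98] → #
    (6,5)@(13, 11): e=[37,87,-2] → ·
    (1,6)@(3, 13): e=[-9,25,106] → ·
    (2,6)@(5, 13): e=[-5,41,86] → ·
    (3,6)@(7, 13): e=[-1,57,66] → ·
  covered (16 px):
    · · · · · · · · · · ·
    · · · · · · · · · · ·
    · · · · # · · · · · ·
    · · · # # # · · · · ·
    · · # # # # · · · · ·
    · # # # # # · · · · ·
    · · · · # # # · · · ·
    · · · · · · · · · · ·
    · · · · · · · · · · ·
    · · · · · · · · · · ·

Z-buffer (winner per pixel, '.' = empty):
  . . . . . . . . . . .
  . 2 . . . 1 . . . . .
  . 2 2 2 3 1 . . . . .
  . 2 2 3 3 3 1 . . . .
  . 2 3 3 3 3 2 2 . . .
  . 3 3 3 3 3 2 2 . . .
  . 2 2 2 3 3 3 . . . .
  . 2 2 2 1 . . . . . .
  . 2 . . . . . . . . .
  . . . . . . . . . . .

Final: 3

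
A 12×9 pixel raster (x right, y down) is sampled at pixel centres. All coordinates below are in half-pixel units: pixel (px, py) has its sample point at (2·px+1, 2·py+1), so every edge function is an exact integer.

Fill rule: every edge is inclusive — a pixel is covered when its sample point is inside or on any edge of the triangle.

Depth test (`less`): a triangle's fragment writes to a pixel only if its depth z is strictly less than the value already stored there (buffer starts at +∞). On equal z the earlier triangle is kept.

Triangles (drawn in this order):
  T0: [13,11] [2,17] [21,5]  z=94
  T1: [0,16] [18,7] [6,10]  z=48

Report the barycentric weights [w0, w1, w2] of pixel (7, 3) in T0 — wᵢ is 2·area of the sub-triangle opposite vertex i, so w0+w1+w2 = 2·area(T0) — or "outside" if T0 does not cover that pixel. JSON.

T0:
  2·area = 18
  edge (13, 11)→(2, 17): d=(-11,6) inclusive
  edge (2, 17)→(21, 5): d=(19,-12) inclusive
  edge (21, 5)→(13, 11): d=(-8,6) inclusive
    (10,2)@(21, 5): e=[18,0,0] → █  [on edge]
    (11,2)@(23, 5): e=[6,24,-12] → ·
    (10,3)@(21, 7): e=[-4,38,-16] → ·
    (7,4)@(15, 9): e=[10,4,4] → █
    (8,4)@(17, 9): e=[-2,28,-8] → ·
    (6,5)@(13, 11): e=[0,18,0] → █  [on edge]
    (7,5)@(15, 11): e=[-12,42,-12] → ·
    (4,6)@(9, 13): e=[2,8,8] → █
    (5,6)@(11, 13): e=[-10,32,-4] → ·
    (6,6)@(13, 13): e=[-22,56,-16] → ·
    (4,7)@(9, 15): e=[-20,46,-8] → ·
    (2,8)@(5, 17): e=[-18,36,0] → ·  [on edge]
  covered (4 px):
    · · · · · · · · · · · ·
    · · · · · · · · · · · ·
    · · · · · · · · · · █ ·
    · · · · · · · · · · · ·
    · · · · · · · █ · · · ·
    · · · · · · █ · · · · ·
    · · · · █ · · · · · · ·
    · · · · · · · · · · · ·
    · · · · · · · · · · · ·
T1:
  2·area = 54  (B↔C swapped to make it positive)
  edge (0, 16)→(6, 10): d=(6,-6) inclusive
  edge (6, 10)→(18, 7): d=(12,-3) inclusive
  edge (18, 7)→(0, 16): d=(-18,9) inclusive
    (7,0)@(15, 1): e=[0,-81,135] → ·  [on edge]
    (6,1)@(13, 3): e=[0,-63,117] → ·  [on edge]
    (5,2)@(11, 5): e=[0,-45,99] → ·  [on edge]
    (4,3)@(9, 7): e=[0,-27,81] → ·  [on edge]
    (3,4)@(7, 9): e=[0,-9,63] → ·  [on edge]
    (5,4)@(11, 9): e=[24,3,27] → █
    (6,4)@(13, 9): e=[36,9,9] → █
    (7,4)@(15, 9): e=[48,15,-9] → ·
    (2,5)@(5, 11): e=[0,9,45] → █  [on edge]
    (3,5)@(7, 11): e=[12,15,27] → █
    (4,5)@(9, 11): e=[24,21,9] → █
    (5,5)@(11, 11): e=[36,27,-9] → ·
    (1,6)@(3, 13): e=[0,27,27] → █  [on edge]
    (0,7)@(1, 15): e=[0,45,9] → █  [on edge]
  covered (8 px):
    · · · · · · · · · · · ·
    · · · · · · · · · · · ·
    · · · · · · · · · · · ·
    · · · · · · · · · · · ·
    · · · · · █ █ · · · · ·
    · · █ █ █ · · · · · · ·
    · █ █ · · · · · · · · ·
    █ · · · · · · · · · · ·
    · · · · · · · · · · · ·

Final: "outside"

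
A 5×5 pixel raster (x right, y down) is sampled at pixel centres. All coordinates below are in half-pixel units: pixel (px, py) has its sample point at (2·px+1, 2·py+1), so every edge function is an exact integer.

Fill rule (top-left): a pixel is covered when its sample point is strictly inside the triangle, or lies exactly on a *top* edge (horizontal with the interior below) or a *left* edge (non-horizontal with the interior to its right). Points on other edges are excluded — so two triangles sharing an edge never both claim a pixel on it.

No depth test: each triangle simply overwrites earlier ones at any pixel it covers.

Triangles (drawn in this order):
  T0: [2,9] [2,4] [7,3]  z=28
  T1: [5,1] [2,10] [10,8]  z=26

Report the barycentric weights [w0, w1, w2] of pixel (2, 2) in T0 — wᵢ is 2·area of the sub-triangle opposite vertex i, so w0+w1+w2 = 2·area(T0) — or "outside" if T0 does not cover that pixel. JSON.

T0:
  2·area = 25
  edge (2, 9)→(2, 4): d=(0,-5) top-left  bias=+0
  edge (2, 4)→(7, 3): d=(5,-1) top-left  bias=+0
  edge (7, 3)→(2, 9): d=(-5,6) right/bottom  bias=-1
    (3,1)@(7, 3): e=[25,0,0] → ·  [on edge]
    (1,2)@(3, 5): e=[5,6,14] → █
    (2,2)@(5, 5): e=[15,8,2] → █
    (3,2)@(7, 5): e=[25,10,-10] → ·
    (1,3)@(3, 7): e=[5,16,4] → █
    (2,3)@(5, 7): e=[15,18,-8] → ·
    (1,4)@(3, 9): e=[5,26,-6] → ·
  covered (3 px):
    · · · · ·
    · · · · ·
    · █ █ · ·
    · █ · · ·
    · · · · ·
T1:
  2·area = 66  (B↔C swapped to make it positive)
  edge (5, 1)→(10, 8): d=(5,7) right/bottom  bias=-1
  edge (10, 8)→(2, 10): d=(-8,2) right/bottom  bias=-1
  edge (2, 10)→(5, 1): d=(3,-9) top-left  bias=+0
    (2,0)@(5, 1): e=[0,66,0] → ·  [on edge]
    (2,1)@(5, 3): e=[10,50,6] → █
    (3,1)@(7, 3): e=[-4,46,24] → ·
    (2,2)@(5, 5): e=[20,34,12] → █
    (3,2)@(7, 5): e=[6,30,30] → █
    (4,2)@(9, 5): e=[-8,26,48] → ·
    (1,3)@(3, 7): e=[44,22,0] → █  [on edge]
    (4,3)@(9, 7): e=[2,10,54] → █
    (1,4)@(3, 9): e=[54,6,6] → █
    (3,4)@(7, 9): e=[26,-2,42] → ·
    (4,4)@(9, 9): e=[12,-6,60] → ·
  covered (9 px):
    · · · · ·
    · · █ · ·
    · · █ █ ·
    · █ █ █ █
    · █ █ · ·

Final: [8,2,15]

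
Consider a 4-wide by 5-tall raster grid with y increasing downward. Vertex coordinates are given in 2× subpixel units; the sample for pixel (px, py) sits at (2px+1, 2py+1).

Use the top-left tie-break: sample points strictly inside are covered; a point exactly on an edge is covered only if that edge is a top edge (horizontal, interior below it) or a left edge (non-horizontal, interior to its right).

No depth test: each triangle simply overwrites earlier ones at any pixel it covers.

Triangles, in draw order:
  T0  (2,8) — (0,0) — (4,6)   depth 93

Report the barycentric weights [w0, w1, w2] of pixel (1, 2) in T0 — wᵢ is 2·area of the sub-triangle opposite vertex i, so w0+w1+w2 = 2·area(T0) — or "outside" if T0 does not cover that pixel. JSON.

T0:
  2·area = 20
  edge (2, 8)→(0, 0): d=(-2,-8) top-left  bias=+0
  edge (0, 0)→(4, 6): d=(4,6) right/bottom  bias=-1
  edge (4, 6)→(2, 8): d=(-2,2) right/bottom  bias=-1
    (0,1)@(1, 3): e=[2,6,12] → X
    (1,1)@(3, 3): e=[18,-6,8] → .
    (3,1)@(7, 3): e=[50,-30,0] → .  [on edge]
    (0,2)@(1, 5): e=[-2,14,8] → .
    (1,2)@(3, 5): e=[14,2,4] → X
    (2,2)@(5, 5): e=[30,-10,0] → .  [on edge]
    (1,3)@(3, 7): e=[10,10,0] → .  [on edge]
    (0,4)@(1, 9): e=[-10,30,0] → .  [on edge]
  covered (2 px):
    . . . .
    X . . .
    . X . .
    . . . .
    . . . .

Answer: [2,4,14]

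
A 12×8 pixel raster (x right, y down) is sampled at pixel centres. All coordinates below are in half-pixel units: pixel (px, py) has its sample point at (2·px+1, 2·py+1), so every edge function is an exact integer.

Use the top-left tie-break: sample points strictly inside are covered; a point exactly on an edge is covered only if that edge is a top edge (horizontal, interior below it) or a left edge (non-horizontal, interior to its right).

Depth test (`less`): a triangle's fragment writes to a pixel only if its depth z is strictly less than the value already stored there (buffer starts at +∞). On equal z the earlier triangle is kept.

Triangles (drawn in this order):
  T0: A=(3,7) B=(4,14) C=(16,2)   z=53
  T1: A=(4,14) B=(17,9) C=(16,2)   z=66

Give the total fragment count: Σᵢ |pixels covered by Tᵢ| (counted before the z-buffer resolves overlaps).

T0:
  2·area = 96  (B↔C swapped to make it positive)
  edge (3, 7)→(16, 2): d=(13,-5) top-left  bias=+0
  edge (16, 2)→(4, 14): d=(-12,12) right/bottom  bias=-1
  edge (4, 14)→(3, 7): d=(-1,-7) top-left  bias=+0
    (8,0)@(17, 1): e=[-8,0,104] → ·  [on edge]
    (7,1)@(15, 3): e=[8,0,88] → ·  [on edge]
    (4,2)@(9, 5): e=[4,48,44] → █
    (5,2)@(11, 5): e=[14,24,58] → █
    (6,2)@(13, 5): e=[24,0,72] → ·  [on edge]
    (1,3)@(3, 7): e=[0,96,0] → █  [on edge]
    (2,3)@(5, 7): e=[10,72,14] → █
    (3,3)@(7, 7): e=[20,48,28] → █
    (5,3)@(11, 7): e=[40,0,56] → ·  [on edge]
    (1,4)@(3, 9): e=[26,72,-2] → ·
    (2,4)@(5, 9): e=[36,48,12] → █
    (4,4)@(9, 9): e=[56,0,40] → ·  [on edge]
    (3,5)@(7, 11): e=[72,0,24] → ·  [on edge]
    (2,6)@(5, 13): e=[88,0,8] → ·  [on edge]
    (1,7)@(3, 15): e=[104,0,-8] → ·  [on edge]
  covered (9 px):
    · · · · · · · · · · · ·
    · · · · · · · · · · · ·
    · · · · █ █ · · · · · ·
    · █ █ █ █ · · · · · · ·
    · · █ █ · · · · · · · ·
    · · █ · · · · · · · · ·
    · · · · · · · · · · · ·
    · · · · · · · · · · · ·
T1:
  2·area = 96  (B↔C swapped to make it positive)
  edge (4, 14)→(16, 2): d=(12,-12) top-left  bias=+0
  edge (16, 2)→(17, 9): d=(1,7) right/bottom  bias=-1
  edge (17, 9)→(4, 14): d=(-13,5) right/bottom  bias=-1
    (8,0)@(17, 1): e=[0,-8,104] → ·  [on edge]
    (7,1)@(15, 3): e=[0,8,88] → █  [on edge]
    (8,1)@(17, 3): e=[24,-6,78] → ·
    (6,2)@(13, 5): e=[0,24,72] → █  [on edge]
    (8,2)@(17, 5): e=[48,-4,52] → ·
    (5,3)@(11, 7): e=[0,40,56] → █  [on edge]
    (8,3)@(17, 7): e=[72,-2,26] → ·
    (4,4)@(9, 9): e=[0,56,40] → █  [on edge]
    (8,4)@(17, 9): e=[96,0,0] → ·  [on edge]
    (3,5)@(7, 11): e=[0,72,24] → █  [on edge]
    (6,5)@(13, 11): e=[72,30,-6] → ·
    (7,5)@(15, 11): e=[96,16,-16] → ·
    (2,6)@(5, 13): e=[0,88,8] → █  [on edge]
    (1,7)@(3, 15): e=[0,104,-8] → ·  [on edge]
  covered (14 px):
    · · · · · · · · · · · ·
    · · · · · · · █ · · · ·
    · · · · · · █ █ · · · ·
    · · · · · █ █ █ · · · ·
    · · · · █ █ █ █ · · · ·
    · · · █ █ █ · · · · · ·
    · · █ · · · · · · · · ·
    · · · · · · · · · · · ·

Answer: 23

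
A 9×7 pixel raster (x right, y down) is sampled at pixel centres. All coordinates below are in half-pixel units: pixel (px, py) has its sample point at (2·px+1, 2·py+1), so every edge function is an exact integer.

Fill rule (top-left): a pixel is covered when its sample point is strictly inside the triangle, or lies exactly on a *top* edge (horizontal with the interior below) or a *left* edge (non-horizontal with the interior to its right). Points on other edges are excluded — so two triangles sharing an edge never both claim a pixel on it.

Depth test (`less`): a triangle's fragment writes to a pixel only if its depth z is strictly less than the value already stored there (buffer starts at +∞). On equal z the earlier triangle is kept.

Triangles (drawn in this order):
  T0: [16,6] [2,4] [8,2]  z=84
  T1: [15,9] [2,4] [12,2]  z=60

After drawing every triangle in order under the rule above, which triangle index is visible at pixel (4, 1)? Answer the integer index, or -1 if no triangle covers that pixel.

T0:
  2·area = 40
  edge (16, 6)→(2, 4): d=(-14,-2) top-left  bias=+0
  edge (2, 4)→(8, 2): d=(6,-2) top-left  bias=+0
  edge (8, 2)→(16, 6): d=(8,4) right/bottom  bias=-1
    (5,0)@(11, 1): e=[60,0,-20] → ·  [on edge]
    (2,1)@(5, 3): e=[20,0,20] → █  [on edge]
    (3,1)@(7, 3): e=[24,4,12] → █
    (4,1)@(9, 3): e=[28,8,4] → █
    (5,1)@(11, 3): e=[32,12,-4] → ·
    (2,2)@(5, 5): e=[-8,12,36] → ·
    (3,2)@(7, 5): e=[-4,16,28] → ·
    (4,2)@(9, 5): e=[0,20,20] → █  [on edge]
    (5,2)@(11, 5): e=[4,24,12] → █
    (6,2)@(13, 5): e=[8,28,4] → █
    (7,2)@(15, 5): e=[12,32,-4] → ·
    (4,3)@(9, 7): e=[-28,32,36] → ·
  covered (6 px):
    · · · · · · · · ·
    · · █ █ █ · · · ·
    · · · · █ █ █ · ·
    · · · · · · · · ·
    · · · · · · · · ·
    · · · · · · · · ·
    · · · · · · · · ·
T1:
  2·area = 76
  edge (15, 9)→(2, 4): d=(-13,-5) top-left  bias=+0
  edge (2, 4)→(12, 2): d=(10,-2) top-left  bias=+0
  edge (12, 2)→(15, 9): d=(3,7) right/bottom  bias=-1
    (8,0)@(17, 1): e=[114,0,-38] → ·  [on edge]
    (3,1)@(7, 3): e=[38,0,38] → █  [on edge]
    (4,1)@(9, 3): e=[48,4,24] → █
    (5,1)@(11, 3): e=[58,8,10] → █
    (6,1)@(13, 3): e=[68,12,-4] → ·
    (2,2)@(5, 5): e=[2,16,58] → █
    (6,2)@(13, 5): e=[42,32,2] → █
    (7,2)@(15, 5): e=[52,36,-12] → ·
    (2,3)@(5, 7): e=[-24,36,64] → ·
    (3,3)@(7, 7): e=[-14,40,50] → ·
    (4,3)@(9, 7): e=[-4,44,36] → ·
    (5,3)@(11, 7): e=[6,48,22] → █
    (7,4)@(15, 9): e=[0,76,0] → ·  [on edge]
  covered (10 px):
    · · · · · · · · ·
    · · · █ █ █ · · ·
    · · █ █ █ █ █ · ·
    · · · · · █ █ · ·
    · · · · · · · · ·
    · · · · · · · · ·
    · · · · · · · · ·

Z-buffer (winner per pixel, '.' = empty):
  . . . . . . . . .
  . . 0 1 1 1 . . .
  . . 1 1 1 1 1 . .
  . . . . . 1 1 . .
  . . . . . . . . .
  . . . . . . . . .
  . . . . . . . . .

Answer: 1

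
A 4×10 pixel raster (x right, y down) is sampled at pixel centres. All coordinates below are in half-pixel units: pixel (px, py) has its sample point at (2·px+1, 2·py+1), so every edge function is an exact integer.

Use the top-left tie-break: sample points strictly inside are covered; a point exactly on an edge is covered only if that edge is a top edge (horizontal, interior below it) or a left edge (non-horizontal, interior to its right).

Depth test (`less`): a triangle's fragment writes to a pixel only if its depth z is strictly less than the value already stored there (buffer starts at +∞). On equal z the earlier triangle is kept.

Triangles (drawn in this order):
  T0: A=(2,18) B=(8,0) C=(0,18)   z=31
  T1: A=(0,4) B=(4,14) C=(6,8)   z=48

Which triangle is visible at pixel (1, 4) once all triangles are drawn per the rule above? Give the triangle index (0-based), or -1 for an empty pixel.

T0:
  2·area = 36  (B↔C swapped to make it positive)
  edge (2, 18)→(0, 18): d=(-2,0) right/bottom  bias=-1
  edge (0, 18)→(8, 0): d=(8,-18) top-left  bias=+0
  edge (8, 0)→(2, 18): d=(-6,18) right/bottom  bias=-1
    (3,1)@(7, 3): e=[30,6,0] → ·  [on edge]
    (2,3)@(5, 7): e=[22,2,12] → #
    (3,3)@(7, 7): e=[22,38,-24] → ·
    (2,4)@(5, 9): e=[18,18,0] → ·  [on edge]
    (1,6)@(3, 13): e=[10,14,12] → #
    (2,6)@(5, 13): e=[10,50,-24] → ·
    (1,7)@(3, 15): e=[6,30,0] → ·  [on edge]
    (0,8)@(1, 17): e=[2,10,24] → #
    (1,8)@(3, 17): e=[2,46,-12] → ·
    (0,9)@(1, 19): e=[-2,26,12] → ·
  covered (3 px):
    · · · ·
    · · · ·
    · · · ·
    · · # ·
    · · · ·
    · · · ·
    · # · ·
    · · · ·
    # · · ·
    · · · ·
T1:
  2·area = 44  (B↔C swapped to make it positive)
  edge (0, 4)→(6, 8): d=(6,4) right/bottom  bias=-1
  edge (6, 8)→(4, 14): d=(-2,6) right/bottom  bias=-1
  edge (4, 14)→(0, 4): d=(-4,-10) top-left  bias=+0
    (0,2)@(1, 5): e=[2,36,6] → #
    (1,2)@(3, 5): e=[-6,24,26] → ·
    (3,2)@(7, 5): e=[-22,0,66] → ·  [on edge]
    (0,3)@(1, 7): e=[14,32,-2] → ·
    (1,3)@(3, 7): e=[6,20,18] → #
    (2,3)@(5, 7): e=[-2,8,38] → ·
    (1,4)@(3, 9): e=[18,16,10] → #
    (2,4)@(5, 9): e=[10,4,30] → #
    (3,4)@(7, 9): e=[2,-8,50] → ·
    (1,5)@(3, 11): e=[30,12,2] → #
    (2,5)@(5, 11): e=[22,0,22] → ·  [on edge]
    (1,6)@(3, 13): e=[42,8,-6] → ·
    (1,8)@(3, 17): e=[66,0,-22] → ·  [on edge]
  covered (5 px):
    · · · ·
    · · · ·
    # · · ·
    · # · ·
    · # # ·
    · # · ·
    · · · ·
    · · · ·
    · · · ·
    · · · ·

Z-buffer (winner per pixel, '.' = empty):
  . . . .
  . . . .
  1 . . .
  . 1 0 .
  . 1 1 .
  . 1 . .
  . 0 . .
  . . . .
  0 . . .
  . . . .

Final: 1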